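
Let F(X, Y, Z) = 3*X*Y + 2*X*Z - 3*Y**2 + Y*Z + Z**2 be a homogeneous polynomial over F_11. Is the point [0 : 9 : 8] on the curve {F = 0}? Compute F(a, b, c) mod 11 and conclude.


F(0,9,8) ≡ 3 (mod 11); P is NOT on the curve.

Evaluate F(0, 9, 8) term-by-term (mod 11).
  3*X*Y ↦ 3·0·9·1 = 0
  2*X*Z ↦ 2·0·1·8 = 0
  -3*Y**2 ↦ -3·1·81·1 = -243
  Y*Z ↦ 1·1·9·8 = 72
  Z**2 ↦ 1·1·1·64 = 64
Sum: F(0, 9, 8) = (0) + (0) + (-243) + (72) + (64) = -107.
Reducing mod 11: -107 ≡ 3 (mod 11).
Since F(a, b, c) ≡ 3 ≠ 0 (mod 11), P does NOT lie on the curve.


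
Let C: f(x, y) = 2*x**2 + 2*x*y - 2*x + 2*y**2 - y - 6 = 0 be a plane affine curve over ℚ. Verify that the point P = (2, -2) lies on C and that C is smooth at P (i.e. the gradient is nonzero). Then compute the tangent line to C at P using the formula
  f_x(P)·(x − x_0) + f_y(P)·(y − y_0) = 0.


Tangent line at P: 2*x - 5*y - 14 = 0.

Step 1: f(2, -2) = 0, so P lies on C.
Step 2: partial derivatives
  f_x(x, y) = 4*x + 2*y - 2, f_y(x, y) = 2*x + 4*y - 1.
  f_x(P) = 2, f_y(P) = -5 (gradient nonzero, so P is smooth).
Step 3: tangent line at P: 2·(x − 2) + -5·(y − -2) = 0.
Expanding: 2*x - 5*y - 14 = 0.


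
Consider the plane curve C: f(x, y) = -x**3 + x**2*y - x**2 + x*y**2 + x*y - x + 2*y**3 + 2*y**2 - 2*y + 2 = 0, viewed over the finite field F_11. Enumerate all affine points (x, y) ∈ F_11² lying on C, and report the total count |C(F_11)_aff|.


Affine F_11-points: {(0, 2), (0, 4), (1, 6), (1, 10), (3, 10), (4, 9), (5, 10), (6, 6), (9, 6)}; count = 9.

For each of the 121 pairs (x, y) ∈ F_11², evaluate f(x, y) mod 11. Record the zeros.
  x = 0: [0↦2, 1↦4, 2↦0, 3↦2, 4↦0, 5↦6, 6↦10, 7↦2, 8↦5, 9↦9, 10↦4]  zeros at y ∈ {2, 4}
  x = 1: [0↦10, 1↦4, 2↦5, 3↦3, 4↦10, 5↦5, 6↦0, 7↦7, 8↦5, 9↦6, 10↦0]  zeros at y ∈ {6, 10}
  x = 2: [0↦10, 1↦9, 2↦6, 3↦2, 4↦9, 5↦6, 6↦5, 7↦7, 8↦2, 9↦2, 10↦8]  zeros at y ∈ ∅
  x = 3: [0↦7, 1↦2, 2↦8, 3↦4, 4↦2, 5↦3, 6↦8, 7↦7, 8↦1, 9↦2, 10↦0]  zeros at y ∈ {10}
  x = 4: [0↦6, 1↦10, 2↦5, 3↦3, 4↦5, 5↦1, 6↦3, 7↦1, 8↦7, 9↦0, 10↦3]  zeros at y ∈ {9}
  x = 5: [0↦1, 1↦5, 2↦2, 3↦4, 4↦1, 5↦5, 6↦6, 7↦5, 8↦3, 9↦1, 10↦0]  zeros at y ∈ {10}
  x = 6: [0↦8, 1↦3, 2↦4, 3↦1, 4↦6, 5↦9, 6↦0, 7↦2, 8↦5, 9↦10, 10↦7]  zeros at y ∈ {6}
  x = 7: [0↦10, 1↦9, 2↦5, 3↦10, 4↦3, 5↦7, 6↦1, 7↦8, 8↦7, 9↦10, 10↦7]  zeros at y ∈ ∅
  x = 8: [0↦1, 1↦6, 2↦10, 3↦3, 4↦8, 5↦4, 6↦3, 7↦6, 8↦3, 9↦6, 10↦5]  zeros at y ∈ ∅
  x = 9: [0↦8, 1↦10, 2↦2, 3↦7, 4↦4, 5↦5, 6↦0, 7↦1, 8↦9, 9↦3, 10↦6]  zeros at y ∈ {6}
  x = 10: [0↦3, 1↦4, 2↦8, 3↦5, 4↦7, 5↦4, 6↦8, 7↦9, 8↦8, 9↦6, 10↦4]  zeros at y ∈ ∅
Collecting zeros: affine points = {(0, 2), (0, 4), (1, 6), (1, 10), (3, 10), (4, 9), (5, 10), (6, 6), (9, 6)}.
Total count |C(F_11)_aff| = 9.


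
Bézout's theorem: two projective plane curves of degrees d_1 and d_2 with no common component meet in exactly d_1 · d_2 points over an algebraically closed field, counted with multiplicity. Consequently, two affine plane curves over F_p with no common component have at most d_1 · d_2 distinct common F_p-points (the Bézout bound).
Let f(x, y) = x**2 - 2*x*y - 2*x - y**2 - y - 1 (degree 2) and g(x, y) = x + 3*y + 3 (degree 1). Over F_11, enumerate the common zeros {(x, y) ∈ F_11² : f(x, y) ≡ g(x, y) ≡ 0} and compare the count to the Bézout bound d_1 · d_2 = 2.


Common zeros: ∅; count = 0; Bézout bound = 2.

deg(f) = 2, deg(g) = 1, so Bézout bound = 2.
Scan x ∈ F_11. For each x, list the y ∈ F_11 with f(x, y) ≡ 0 and those with g(x, y) ≡ 0 (mod 11); the common zeros in that column are the intersection.
  x = 0: f ≡ 0 at y ∈ ∅; g ≡ 0 at y ∈ {10}; common: ∅.
  x = 1: f ≡ 0 at y ∈ {9, 10}; g ≡ 0 at y ∈ {6}; common: ∅.
  x = 2: f ≡ 0 at y ∈ ∅; g ≡ 0 at y ∈ {2}; common: ∅.
  x = 3: f ≡ 0 at y ∈ ∅; g ≡ 0 at y ∈ {9}; common: ∅.
  x = 4: f ≡ 0 at y ∈ ∅; g ≡ 0 at y ∈ {5}; common: ∅.
  x = 5: f ≡ 0 at y ∈ {5, 6}; g ≡ 0 at y ∈ {1}; common: ∅.
  x = 6: f ≡ 0 at y ∈ ∅; g ≡ 0 at y ∈ {8}; common: ∅.
  x = 7: f ≡ 0 at y ∈ {2, 5}; g ≡ 0 at y ∈ {4}; common: ∅.
  x = 8: f ≡ 0 at y ∈ {7, 9}; g ≡ 0 at y ∈ {0}; common: ∅.
  x = 9: f ≡ 0 at y ∈ {6, 8}; g ≡ 0 at y ∈ {7}; common: ∅.
  x = 10: f ≡ 0 at y ∈ {2, 10}; g ≡ 0 at y ∈ {3}; common: ∅.
Collecting: common zeros = ∅, so the count is 0.
Comparison with the Bézout bound: 0 ≤ 2 = deg(f)·deg(g), as expected for curves with no common component (the affine F_11-count falls short of the bound because intersections may lie at infinity, over extension fields, or carry multiplicity).


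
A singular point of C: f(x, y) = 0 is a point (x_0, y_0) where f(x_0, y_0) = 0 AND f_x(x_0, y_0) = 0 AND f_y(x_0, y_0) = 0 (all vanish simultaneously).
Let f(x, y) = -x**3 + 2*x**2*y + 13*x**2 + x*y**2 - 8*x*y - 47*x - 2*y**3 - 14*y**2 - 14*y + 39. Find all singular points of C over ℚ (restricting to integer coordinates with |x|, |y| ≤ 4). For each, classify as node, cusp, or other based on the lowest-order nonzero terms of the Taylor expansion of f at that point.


Singular points: {(3, -2)}; classification: cusp.

Compute partial derivatives:
  f_x = -3*x**2 + 4*x*y + 26*x + y**2 - 8*y - 47.
  f_y = 2*x**2 + 2*x*y - 8*x - 6*y**2 - 28*y - 14.
Scan x_0 ∈ {−4, ..., 4}. For each x_0, f_y(x_0, y) is a polynomial in y; find its integer roots y ∈ {−4, ..., 4}, then test f_x and f at those candidates.
  x = -4: f_y(-4, y) = -6*y**2 - 36*y + 50; no integer root y with |y| ≤ 4.
  x = -3: f_y(-3, y) = -6*y**2 - 34*y + 28; no integer root y with |y| ≤ 4.
  x = -2: f_y(-2, y) = -6*y**2 - 32*y + 10; no integer root y with |y| ≤ 4.
  x = -1: f_y(-1, y) = -6*y**2 - 30*y - 4; no integer root y with |y| ≤ 4.
  x = 0: f_y(0, y) = -6*y**2 - 28*y - 14; no integer root y with |y| ≤ 4.
  x = 1: f_y(1, y) = -6*y**2 - 26*y - 20; vanishes at y ∈ {-1}. (1, -1): f_x = -19 ≠ 0.
  x = 2: f_y(2, y) = -6*y**2 - 24*y - 22; no integer root y with |y| ≤ 4.
  x = 3: f_y(3, y) = -6*y**2 - 22*y - 20; vanishes at y ∈ {-2}. (3, -2): f_x = 0, f = 0 — SINGULAR.
  x = 4: f_y(4, y) = -6*y**2 - 20*y - 14; vanishes at y ∈ {-1}. (4, -1): f_x = 2 ≠ 0.
Only singular point on the grid: (3, -2).
Classify: substitute x = 3 + u, y = -2 + v and expand: f = -u**3 + 2*u**2*v + u*v**2 - 2*v**3 + v**2.
No constant or linear terms (consistent with a singular point). Quadratic part: v**2. Cubic part: -u**3 + 2*u**2*v + u*v**2 - 2*v**3.
The quadratic part v**2 is a perfect square, so there is a single (double) tangent line v = 0, i.e. y = -2. Restricting the cubic part to that line (v = 0) leaves -u**3 ≠ 0, so f is not divisible by v and the branch is v² ≈ u**3 to lowest order — this is a cusp.
Classification: cusp.


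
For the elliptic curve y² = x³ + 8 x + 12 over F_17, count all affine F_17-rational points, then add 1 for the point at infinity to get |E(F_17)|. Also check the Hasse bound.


Affine points = {(1, 2), (1, 15), (2, 6), (2, 11), (6, 2), (6, 15), (10, 2), (10, 15), (12, 0), (13, 1), (13, 16)}; affine count = 11; |E(F_17)| = 12.

Discriminant check: Δ ∝ 4a³ + 27b² = 4·8³ + 27·12² = 4·512 + 27·144 ≡ 3 (mod 17). Nonzero ⇒ E is nonsingular.
For each x ∈ F_17, compute rhs = x³ + 8·x + 12 mod 17, then count y ∈ F_17 with y² ≡ rhs.
  x = 0: rhs = 12, matching y values: none (0 points).
  x = 1: rhs = 4, matching y values: 2, 15 (2 points).
  x = 2: rhs = 2, matching y values: 6, 11 (2 points).
  x = 3: rhs = 12, matching y values: none (0 points).
  x = 4: rhs = 6, matching y values: none (0 points).
  x = 5: rhs = 7, matching y values: none (0 points).
  x = 6: rhs = 4, matching y values: 2, 15 (2 points).
  x = 7: rhs = 3, matching y values: none (0 points).
  x = 8: rhs = 10, matching y values: none (0 points).
  x = 9: rhs = 14, matching y values: none (0 points).
  x = 10: rhs = 4, matching y values: 2, 15 (2 points).
  x = 11: rhs = 3, matching y values: none (0 points).
  x = 12: rhs = 0, matching y values: 0 (1 points).
  x = 13: rhs = 1, matching y values: 1, 16 (2 points).
  x = 14: rhs = 12, matching y values: none (0 points).
  x = 15: rhs = 5, matching y values: none (0 points).
  x = 16: rhs = 3, matching y values: none (0 points).
Total affine count: 11.
Full point count |E(F_17)| = 11 + 1 = 12.
Hasse bound: |12 − (17+1)| = |-6| = 6 ≤ 2√17 ≈ 8.2462 ✓.


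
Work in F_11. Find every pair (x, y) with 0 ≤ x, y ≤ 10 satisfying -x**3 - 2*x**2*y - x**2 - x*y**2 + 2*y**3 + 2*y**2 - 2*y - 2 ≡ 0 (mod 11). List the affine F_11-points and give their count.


Affine F_11-points: {(0, 1), (0, 10), (1, 6), (2, 1), (3, 2), (5, 8), (6, 1), (8, 3), (9, 4), (9, 7), (9, 9), (10, 7)}; count = 12.

For each of the 121 pairs (x, y) ∈ F_11², evaluate f(x, y) mod 11. Record the zeros.
  x = 0: [0↦9, 1↦0, 2↦7, 3↦9, 4↦7, 5↦2, 6↦6, 7↦9, 8↦1, 9↦5, 10↦0]  zeros at y ∈ {1, 10}
  x = 1: [0↦7, 1↦6, 2↦8, 3↦3, 4↦3, 5↦9, 6↦0, 7↦10, 8↦7, 9↦3, 10↦10]  zeros at y ∈ {6}
  x = 2: [0↦8, 1↦0, 2↦4, 3↦10, 4↦8, 5↦10, 6↦6, 7↦8, 8↦6, 9↦1, 10↦5]  zeros at y ∈ {1}
  x = 3: [0↦6, 1↦9, 2↦0, 3↦2, 4↦5, 5↦10, 6↦7, 7↦8, 8↦3, 9↦4, 10↦1]  zeros at y ∈ {2}
  x = 4: [0↦6, 1↦5, 2↦1, 3↦6, 4↦10, 5↦3, 6↦8, 7↦4, 8↦3, 9↦6, 10↦3]  zeros at y ∈ ∅
  x = 5: [0↦2, 1↦4, 2↦1, 3↦5, 4↦6, 5↦5, 6↦3, 7↦1, 8↦0, 9↦1, 10↦5]  zeros at y ∈ {8}
  x = 6: [0↦10, 1↦0, 2↦5, 3↦4, 4↦9, 5↦10, 6↦8, 7↦4, 8↦10, 9↦5, 10↦1]  zeros at y ∈ {1}
  x = 7: [0↦2, 1↦9, 2↦7, 3↦8, 4↦2, 5↦1, 6↦6, 7↦7, 8↦5, 9↦1, 10↦7]  zeros at y ∈ ∅
  x = 8: [0↦5, 1↦3, 2↦1, 3↦0, 4↦1, 5↦5, 6↦2, 7↦4, 8↦1, 9↦5, 10↦6]  zeros at y ∈ {3}
  x = 9: [0↦2, 1↦9, 2↦3, 3↦7, 4↦0, 5↦5, 6↦1, 7↦0, 8↦3, 9↦0, 10↦3]  zeros at y ∈ {4, 7, 9}
  x = 10: [0↦9, 1↦10, 2↦7, 3↦1, 4↦4, 5↦6, 6↦8, 7↦0, 8↦5, 9↦2, 10↦3]  zeros at y ∈ {7}
Collecting zeros: affine points = {(0, 1), (0, 10), (1, 6), (2, 1), (3, 2), (5, 8), (6, 1), (8, 3), (9, 4), (9, 7), (9, 9), (10, 7)}.
Total count |C(F_11)_aff| = 12.


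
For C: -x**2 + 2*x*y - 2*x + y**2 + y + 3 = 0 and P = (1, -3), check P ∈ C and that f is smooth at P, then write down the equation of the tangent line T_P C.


Tangent line at P: -10*x - 3*y + 1 = 0.

Step 1: f(1, -3) = 0, so P lies on C.
Step 2: partial derivatives
  f_x(x, y) = -2*x + 2*y - 2, f_y(x, y) = 2*x + 2*y + 1.
  f_x(P) = -10, f_y(P) = -3 (gradient nonzero, so P is smooth).
Step 3: tangent line at P: -10·(x − 1) + -3·(y − -3) = 0.
Expanding: -10*x - 3*y + 1 = 0.


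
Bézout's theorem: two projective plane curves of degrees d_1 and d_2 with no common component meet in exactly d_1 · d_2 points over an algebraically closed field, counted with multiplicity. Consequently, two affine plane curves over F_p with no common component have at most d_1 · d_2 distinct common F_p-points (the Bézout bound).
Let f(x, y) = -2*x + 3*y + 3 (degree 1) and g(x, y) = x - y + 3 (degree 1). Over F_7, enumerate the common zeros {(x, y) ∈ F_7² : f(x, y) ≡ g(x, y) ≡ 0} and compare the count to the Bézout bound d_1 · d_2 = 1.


Common zeros: {(2, 5)}; count = 1; Bézout bound = 1.

deg(f) = 1, deg(g) = 1, so Bézout bound = 1.
Scan x ∈ F_7. For each x, list the y ∈ F_7 with f(x, y) ≡ 0 and those with g(x, y) ≡ 0 (mod 7); the common zeros in that column are the intersection.
  x = 0: f ≡ 0 at y ∈ {6}; g ≡ 0 at y ∈ {3}; common: ∅.
  x = 1: f ≡ 0 at y ∈ {2}; g ≡ 0 at y ∈ {4}; common: ∅.
  x = 2: f ≡ 0 at y ∈ {5}; g ≡ 0 at y ∈ {5}; common: {5}.
  x = 3: f ≡ 0 at y ∈ {1}; g ≡ 0 at y ∈ {6}; common: ∅.
  x = 4: f ≡ 0 at y ∈ {4}; g ≡ 0 at y ∈ {0}; common: ∅.
  x = 5: f ≡ 0 at y ∈ {0}; g ≡ 0 at y ∈ {1}; common: ∅.
  x = 6: f ≡ 0 at y ∈ {3}; g ≡ 0 at y ∈ {2}; common: ∅.
Collecting: common zeros = {(2, 5)}, so the count is 1.
Comparison with the Bézout bound: 1 ≤ 1 = deg(f)·deg(g), as expected for curves with no common component (the bound is attained).


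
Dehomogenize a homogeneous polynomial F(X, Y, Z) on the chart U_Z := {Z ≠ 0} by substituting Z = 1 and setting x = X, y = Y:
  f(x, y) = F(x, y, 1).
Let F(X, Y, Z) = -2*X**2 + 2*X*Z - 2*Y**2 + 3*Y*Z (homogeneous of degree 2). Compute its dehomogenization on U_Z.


f(x, y) = -2*x**2 + 2*x - 2*y**2 + 3*y

On U_Z we set Z = 1. Each monomial c·X^i·Y^j·Z^k in F becomes c·x^i·y^j·1^k = c·x^i·y^j.
Substituting Z = 1: F(X, Y, 1) = -2*x**2 + 2*x - 2*y**2 + 3*y.
Note: deg(f) ≤ deg(F) = 2; strict inequality happens when F is divisible by Z (lost terms).


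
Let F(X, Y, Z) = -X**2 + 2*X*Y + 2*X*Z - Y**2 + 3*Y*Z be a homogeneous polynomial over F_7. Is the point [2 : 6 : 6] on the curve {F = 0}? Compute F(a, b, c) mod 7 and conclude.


F(2,6,6) ≡ 4 (mod 7); P is NOT on the curve.

Evaluate F(2, 6, 6) term-by-term (mod 7).
  -X**2 ↦ -1·4·1·1 = -4
  2*X*Y ↦ 2·2·6·1 = 24
  2*X*Z ↦ 2·2·1·6 = 24
  -Y**2 ↦ -1·1·36·1 = -36
  3*Y*Z ↦ 3·1·6·6 = 108
Sum: F(2, 6, 6) = (-4) + (24) + (24) + (-36) + (108) = 116.
Reducing mod 7: 116 ≡ 4 (mod 7).
Since F(a, b, c) ≡ 4 ≠ 0 (mod 7), P does NOT lie on the curve.


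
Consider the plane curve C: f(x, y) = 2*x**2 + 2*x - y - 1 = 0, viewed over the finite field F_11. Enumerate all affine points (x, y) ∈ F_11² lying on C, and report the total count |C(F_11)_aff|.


Affine F_11-points: {(0, 10), (1, 3), (2, 0), (3, 1), (4, 6), (5, 4), (6, 6), (7, 1), (8, 0), (9, 3), (10, 10)}; count = 11.

For each of the 121 pairs (x, y) ∈ F_11², evaluate f(x, y) mod 11. Record the zeros.
  x = 0: [0↦10, 1↦9, 2↦8, 3↦7, 4↦6, 5↦5, 6↦4, 7↦3, 8↦2, 9↦1, 10↦0]  zeros at y ∈ {10}
  x = 1: [0↦3, 1↦2, 2↦1, 3↦0, 4↦10, 5↦9, 6↦8, 7↦7, 8↦6, 9↦5, 10↦4]  zeros at y ∈ {3}
  x = 2: [0↦0, 1↦10, 2↦9, 3↦8, 4↦7, 5↦6, 6↦5, 7↦4, 8↦3, 9↦2, 10↦1]  zeros at y ∈ {0}
  x = 3: [0↦1, 1↦0, 2↦10, 3↦9, 4↦8, 5↦7, 6↦6, 7↦5, 8↦4, 9↦3, 10↦2]  zeros at y ∈ {1}
  x = 4: [0↦6, 1↦5, 2↦4, 3↦3, 4↦2, 5↦1, 6↦0, 7↦10, 8↦9, 9↦8, 10↦7]  zeros at y ∈ {6}
  x = 5: [0↦4, 1↦3, 2↦2, 3↦1, 4↦0, 5↦10, 6↦9, 7↦8, 8↦7, 9↦6, 10↦5]  zeros at y ∈ {4}
  x = 6: [0↦6, 1↦5, 2↦4, 3↦3, 4↦2, 5↦1, 6↦0, 7↦10, 8↦9, 9↦8, 10↦7]  zeros at y ∈ {6}
  x = 7: [0↦1, 1↦0, 2↦10, 3↦9, 4↦8, 5↦7, 6↦6, 7↦5, 8↦4, 9↦3, 10↦2]  zeros at y ∈ {1}
  x = 8: [0↦0, 1↦10, 2↦9, 3↦8, 4↦7, 5↦6, 6↦5, 7↦4, 8↦3, 9↦2, 10↦1]  zeros at y ∈ {0}
  x = 9: [0↦3, 1↦2, 2↦1, 3↦0, 4↦10, 5↦9, 6↦8, 7↦7, 8↦6, 9↦5, 10↦4]  zeros at y ∈ {3}
  x = 10: [0↦10, 1↦9, 2↦8, 3↦7, 4↦6, 5↦5, 6↦4, 7↦3, 8↦2, 9↦1, 10↦0]  zeros at y ∈ {10}
Collecting zeros: affine points = {(0, 10), (1, 3), (2, 0), (3, 1), (4, 6), (5, 4), (6, 6), (7, 1), (8, 0), (9, 3), (10, 10)}.
Total count |C(F_11)_aff| = 11.


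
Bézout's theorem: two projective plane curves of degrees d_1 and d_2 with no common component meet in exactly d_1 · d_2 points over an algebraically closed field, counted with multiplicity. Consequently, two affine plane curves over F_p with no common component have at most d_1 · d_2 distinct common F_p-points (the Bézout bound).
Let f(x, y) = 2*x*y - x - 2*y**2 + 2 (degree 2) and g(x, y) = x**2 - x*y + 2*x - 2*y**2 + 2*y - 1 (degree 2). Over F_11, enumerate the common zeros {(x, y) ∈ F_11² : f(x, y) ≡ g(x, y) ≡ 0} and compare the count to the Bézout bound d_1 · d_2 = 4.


Common zeros: {(4, 8)}; count = 1; Bézout bound = 4.

deg(f) = 2, deg(g) = 2, so Bézout bound = 4.
Scan x ∈ F_11. For each x, list the y ∈ F_11 with f(x, y) ≡ 0 and those with g(x, y) ≡ 0 (mod 11); the common zeros in that column are the intersection.
  x = 0: f ≡ 0 at y ∈ {1, 10}; g ≡ 0 at y ∈ ∅; common: ∅.
  x = 1: f ≡ 0 at y ∈ {3, 9}; g ≡ 0 at y ∈ ∅; common: ∅.
  x = 2: f ≡ 0 at y ∈ {0, 2}; g ≡ 0 at y ∈ {3, 8}; common: ∅.
  x = 3: f ≡ 0 at y ∈ ∅; g ≡ 0 at y ∈ {1, 4}; common: ∅.
  x = 4: f ≡ 0 at y ∈ {7, 8}; g ≡ 0 at y ∈ {2, 8}; common: {8}.
  x = 5: f ≡ 0 at y ∈ ∅; g ≡ 0 at y ∈ ∅; common: ∅.
  x = 6: f ≡ 0 at y ∈ ∅; g ≡ 0 at y ∈ ∅; common: ∅.
  x = 7: f ≡ 0 at y ∈ ∅; g ≡ 0 at y ∈ {1, 2}; common: ∅.
  x = 8: f ≡ 0 at y ∈ ∅; g ≡ 0 at y ∈ ∅; common: ∅.
  x = 9: f ≡ 0 at y ∈ {4, 5}; g ≡ 0 at y ∈ ∅; common: ∅.
  x = 10: f ≡ 0 at y ∈ ∅; g ≡ 0 at y ∈ {3, 4}; common: ∅.
Collecting: common zeros = {(4, 8)}, so the count is 1.
Comparison with the Bézout bound: 1 ≤ 4 = deg(f)·deg(g), as expected for curves with no common component (the affine F_11-count falls short of the bound because intersections may lie at infinity, over extension fields, or carry multiplicity).


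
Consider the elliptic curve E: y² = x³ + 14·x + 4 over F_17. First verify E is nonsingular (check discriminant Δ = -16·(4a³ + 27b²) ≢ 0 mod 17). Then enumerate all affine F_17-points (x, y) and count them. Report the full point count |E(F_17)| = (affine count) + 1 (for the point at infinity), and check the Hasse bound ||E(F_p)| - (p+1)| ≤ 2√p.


Affine points = {(0, 2), (0, 15), (1, 6), (1, 11), (6, 7), (6, 10), (8, 4), (8, 13), (9, 3), (9, 14), (12, 8), (12, 9), (15, 6), (15, 11)}; affine count = 14; |E(F_17)| = 15.

Discriminant check: Δ ∝ 4a³ + 27b² = 4·14³ + 27·4² = 4·2744 + 27·16 ≡ 1 (mod 17). Nonzero ⇒ E is nonsingular.
For each x ∈ F_17, compute rhs = x³ + 14·x + 4 mod 17, then count y ∈ F_17 with y² ≡ rhs.
  x = 0: rhs = 4, matching y values: 2, 15 (2 points).
  x = 1: rhs = 2, matching y values: 6, 11 (2 points).
  x = 2: rhs = 6, matching y values: none (0 points).
  x = 3: rhs = 5, matching y values: none (0 points).
  x = 4: rhs = 5, matching y values: none (0 points).
  x = 5: rhs = 12, matching y values: none (0 points).
  x = 6: rhs = 15, matching y values: 7, 10 (2 points).
  x = 7: rhs = 3, matching y values: none (0 points).
  x = 8: rhs = 16, matching y values: 4, 13 (2 points).
  x = 9: rhs = 9, matching y values: 3, 14 (2 points).
  x = 10: rhs = 5, matching y values: none (0 points).
  x = 11: rhs = 10, matching y values: none (0 points).
  x = 12: rhs = 13, matching y values: 8, 9 (2 points).
  x = 13: rhs = 3, matching y values: none (0 points).
  x = 14: rhs = 3, matching y values: none (0 points).
  x = 15: rhs = 2, matching y values: 6, 11 (2 points).
  x = 16: rhs = 6, matching y values: none (0 points).
Total affine count: 14.
Full point count |E(F_17)| = 14 + 1 = 15.
Hasse bound: |15 − (17+1)| = |-3| = 3 ≤ 2√17 ≈ 8.2462 ✓.


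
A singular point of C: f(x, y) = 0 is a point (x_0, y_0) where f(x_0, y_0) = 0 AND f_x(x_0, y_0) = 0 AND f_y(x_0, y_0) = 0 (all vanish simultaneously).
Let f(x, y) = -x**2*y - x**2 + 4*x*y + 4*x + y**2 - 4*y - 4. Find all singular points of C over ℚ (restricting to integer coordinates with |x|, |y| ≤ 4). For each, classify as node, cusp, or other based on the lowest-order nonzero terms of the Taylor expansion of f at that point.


Singular points: {(2, 0)}; classification: node.

Compute partial derivatives:
  f_x = -2*x*y - 2*x + 4*y + 4.
  f_y = -x**2 + 4*x + 2*y - 4.
Scan x_0 ∈ {−4, ..., 4}. For each x_0, f_y(x_0, y) is a polynomial in y; find its integer roots y ∈ {−4, ..., 4}, then test f_x and f at those candidates.
  x = -4: f_y(-4, y) = 2*y - 36; no integer root y with |y| ≤ 4.
  x = -3: f_y(-3, y) = 2*y - 25; no integer root y with |y| ≤ 4.
  x = -2: f_y(-2, y) = 2*y - 16; no integer root y with |y| ≤ 4.
  x = -1: f_y(-1, y) = 2*y - 9; no integer root y with |y| ≤ 4.
  x = 0: f_y(0, y) = 2*y - 4; vanishes at y ∈ {2}. (0, 2): f_x = 12 ≠ 0.
  x = 1: f_y(1, y) = 2*y - 1; no integer root y with |y| ≤ 4.
  x = 2: f_y(2, y) = 2*y; vanishes at y ∈ {0}. (2, 0): f_x = 0, f = 0 — SINGULAR.
  x = 3: f_y(3, y) = 2*y - 1; no integer root y with |y| ≤ 4.
  x = 4: f_y(4, y) = 2*y - 4; vanishes at y ∈ {2}. (4, 2): f_x = -12 ≠ 0.
Only singular point on the grid: (2, 0).
Classify: substitute x = 2 + u, y = 0 + v and expand: f = -u**2*v - u**2 + v**2.
No constant or linear terms (consistent with a singular point). Quadratic part: -u**2 + v**2. Cubic part: -u**2*v.
The quadratic part v**2 - u**2 = (v − u)(v + u) splits into two distinct linear factors, so there are two distinct tangent lines y − 0 = ±(x − 2) — this is a node (ordinary double point).
Classification: node.


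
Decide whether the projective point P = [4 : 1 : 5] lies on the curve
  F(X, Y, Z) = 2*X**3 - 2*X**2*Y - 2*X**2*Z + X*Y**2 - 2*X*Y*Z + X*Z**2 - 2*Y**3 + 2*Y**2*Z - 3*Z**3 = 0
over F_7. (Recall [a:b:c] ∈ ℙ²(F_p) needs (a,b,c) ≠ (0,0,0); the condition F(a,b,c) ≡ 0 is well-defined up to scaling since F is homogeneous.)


F(4,1,5) ≡ 4 (mod 7); P is NOT on the curve.

Evaluate F(4, 1, 5) term-by-term (mod 7).
  2*X**3 ↦ 2·64·1·1 = 128
  -2*X**2*Y ↦ -2·16·1·1 = -32
  -2*X**2*Z ↦ -2·16·1·5 = -160
  X*Y**2 ↦ 1·4·1·1 = 4
  -2*X*Y*Z ↦ -2·4·1·5 = -40
  X*Z**2 ↦ 1·4·1·25 = 100
  -2*Y**3 ↦ -2·1·1·1 = -2
  2*Y**2*Z ↦ 2·1·1·5 = 10
  -3*Z**3 ↦ -3·1·1·125 = -375
Sum: F(4, 1, 5) = (128) + (-32) + (-160) + (4) + (-40) + (100) + (-2) + (10) + (-375) = -367.
Reducing mod 7: -367 ≡ 4 (mod 7).
Since F(a, b, c) ≡ 4 ≠ 0 (mod 7), P does NOT lie on the curve.


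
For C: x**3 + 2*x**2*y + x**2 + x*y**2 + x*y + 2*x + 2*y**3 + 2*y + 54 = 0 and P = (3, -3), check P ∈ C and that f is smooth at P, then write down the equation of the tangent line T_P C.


Tangent line at P: 5*x + 59*y + 162 = 0.

Step 1: f(3, -3) = 0, so P lies on C.
Step 2: partial derivatives
  f_x(x, y) = 3*x**2 + 4*x*y + 2*x + y**2 + y + 2, f_y(x, y) = 2*x**2 + 2*x*y + x + 6*y**2 + 2.
  f_x(P) = 5, f_y(P) = 59 (gradient nonzero, so P is smooth).
Step 3: tangent line at P: 5·(x − 3) + 59·(y − -3) = 0.
Expanding: 5*x + 59*y + 162 = 0.


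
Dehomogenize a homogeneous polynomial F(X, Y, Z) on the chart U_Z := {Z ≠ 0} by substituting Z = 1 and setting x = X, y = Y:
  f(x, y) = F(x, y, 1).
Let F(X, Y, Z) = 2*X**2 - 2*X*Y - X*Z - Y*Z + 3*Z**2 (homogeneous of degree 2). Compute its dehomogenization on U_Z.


f(x, y) = 2*x**2 - 2*x*y - x - y + 3

On U_Z we set Z = 1. Each monomial c·X^i·Y^j·Z^k in F becomes c·x^i·y^j·1^k = c·x^i·y^j.
Substituting Z = 1: F(X, Y, 1) = 2*x**2 - 2*x*y - x - y + 3.
Note: deg(f) ≤ deg(F) = 2; strict inequality happens when F is divisible by Z (lost terms).


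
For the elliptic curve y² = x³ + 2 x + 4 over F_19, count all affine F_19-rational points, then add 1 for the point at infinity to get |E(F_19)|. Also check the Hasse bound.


Affine points = {(0, 2), (0, 17), (1, 8), (1, 11), (2, 4), (2, 15), (4, 0), (5, 5), (5, 14), (6, 2), (6, 17), (7, 0), (8, 0), (10, 6), (10, 13), (13, 2), (13, 17), (16, 3), (16, 16), (17, 7), (17, 12), (18, 1), (18, 18)}; affine count = 23; |E(F_19)| = 24.

Discriminant check: Δ ∝ 4a³ + 27b² = 4·2³ + 27·4² = 4·8 + 27·16 ≡ 8 (mod 19). Nonzero ⇒ E is nonsingular.
For each x ∈ F_19, compute rhs = x³ + 2·x + 4 mod 19, then count y ∈ F_19 with y² ≡ rhs.
  x = 0: rhs = 4, matching y values: 2, 17 (2 points).
  x = 1: rhs = 7, matching y values: 8, 11 (2 points).
  x = 2: rhs = 16, matching y values: 4, 15 (2 points).
  x = 3: rhs = 18, matching y values: none (0 points).
  x = 4: rhs = 0, matching y values: 0 (1 points).
  x = 5: rhs = 6, matching y values: 5, 14 (2 points).
  x = 6: rhs = 4, matching y values: 2, 17 (2 points).
  x = 7: rhs = 0, matching y values: 0 (1 points).
  x = 8: rhs = 0, matching y values: 0 (1 points).
  x = 9: rhs = 10, matching y values: none (0 points).
  x = 10: rhs = 17, matching y values: 6, 13 (2 points).
  x = 11: rhs = 8, matching y values: none (0 points).
  x = 12: rhs = 8, matching y values: none (0 points).
  x = 13: rhs = 4, matching y values: 2, 17 (2 points).
  x = 14: rhs = 2, matching y values: none (0 points).
  x = 15: rhs = 8, matching y values: none (0 points).
  x = 16: rhs = 9, matching y values: 3, 16 (2 points).
  x = 17: rhs = 11, matching y values: 7, 12 (2 points).
  x = 18: rhs = 1, matching y values: 1, 18 (2 points).
Total affine count: 23.
Full point count |E(F_19)| = 23 + 1 = 24.
Hasse bound: |24 − (19+1)| = |4| = 4 ≤ 2√19 ≈ 8.7178 ✓.


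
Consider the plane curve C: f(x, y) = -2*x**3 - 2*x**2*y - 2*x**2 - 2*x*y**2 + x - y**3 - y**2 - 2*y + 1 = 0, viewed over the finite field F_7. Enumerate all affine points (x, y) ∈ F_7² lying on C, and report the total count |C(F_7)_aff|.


Affine F_7-points: {(1, 6), (2, 0), (5, 0), (5, 4), (5, 6), (6, 0)}; count = 6.

For each of the 49 pairs (x, y) ∈ F_7², evaluate f(x, y) mod 7. Record the zeros.
  x = 0: [0↦1, 1↦4, 2↦6, 3↦1, 4↦4, 5↦2, 6↦3]  zeros at y ∈ ∅
  x = 1: [0↦5, 1↦4, 2↦5, 3↦2, 4↦3, 5↦2, 6↦0]  zeros at y ∈ {6}
  x = 2: [0↦0, 1↦5, 2↦1, 3↦3, 4↦5, 5↦1, 6↦6]  zeros at y ∈ {0}
  x = 3: [0↦2, 1↦2, 2↦3, 3↦6, 4↦5, 5↦1, 6↦2]  zeros at y ∈ ∅
  x = 4: [0↦6, 1↦4, 2↦6, 3↦6, 4↦5, 5↦4, 6↦4]  zeros at y ∈ ∅
  x = 5: [0↦0, 1↦6, 2↦5, 3↦5, 4↦0, 5↦5, 6↦0]  zeros at y ∈ {0, 4, 6}
  x = 6: [0↦0, 1↦3, 2↦2, 3↦5, 4↦6, 5↦6, 6↦6]  zeros at y ∈ {0}
Collecting zeros: affine points = {(1, 6), (2, 0), (5, 0), (5, 4), (5, 6), (6, 0)}.
Total count |C(F_7)_aff| = 6.


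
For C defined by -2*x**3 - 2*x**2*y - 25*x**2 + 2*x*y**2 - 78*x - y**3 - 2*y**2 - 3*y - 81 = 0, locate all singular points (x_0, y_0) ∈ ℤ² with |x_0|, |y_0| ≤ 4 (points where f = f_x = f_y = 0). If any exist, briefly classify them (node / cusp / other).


Singular points: {(-3, -3)}; classification: node.

Compute partial derivatives:
  f_x = -6*x**2 - 4*x*y - 50*x + 2*y**2 - 78.
  f_y = -2*x**2 + 4*x*y - 3*y**2 - 4*y - 3.
Scan x_0 ∈ {−4, ..., 4}. For each x_0, f_y(x_0, y) is a polynomial in y; find its integer roots y ∈ {−4, ..., 4}, then test f_x and f at those candidates.
  x = -4: f_y(-4, y) = -3*y**2 - 20*y - 35; no integer root y with |y| ≤ 4.
  x = -3: f_y(-3, y) = -3*y**2 - 16*y - 21; vanishes at y ∈ {-3}. (-3, -3): f_x = 0, f = 0 — SINGULAR.
  x = -2: f_y(-2, y) = -3*y**2 - 12*y - 11; no integer root y with |y| ≤ 4.
  x = -1: f_y(-1, y) = -3*y**2 - 8*y - 5; vanishes at y ∈ {-1}. (-1, -1): f_x = -36 ≠ 0.
  x = 0: f_y(0, y) = -3*y**2 - 4*y - 3; no integer root y with |y| ≤ 4.
  x = 1: f_y(1, y) = -3*y**2 - 5; no integer root y with |y| ≤ 4.
  x = 2: f_y(2, y) = -3*y**2 + 4*y - 11; no integer root y with |y| ≤ 4.
  x = 3: f_y(3, y) = -3*y**2 + 8*y - 21; no integer root y with |y| ≤ 4.
  x = 4: f_y(4, y) = -3*y**2 + 12*y - 35; no integer root y with |y| ≤ 4.
Only singular point on the grid: (-3, -3).
Classify: substitute x = -3 + u, y = -3 + v and expand: f = -2*u**3 - 2*u**2*v - u**2 + 2*u*v**2 - v**3 + v**2.
No constant or linear terms (consistent with a singular point). Quadratic part: -u**2 + v**2. Cubic part: -2*u**3 - 2*u**2*v + 2*u*v**2 - v**3.
The quadratic part v**2 - u**2 = (v − u)(v + u) splits into two distinct linear factors, so there are two distinct tangent lines y − -3 = ±(x − -3) — this is a node (ordinary double point).
Classification: node.


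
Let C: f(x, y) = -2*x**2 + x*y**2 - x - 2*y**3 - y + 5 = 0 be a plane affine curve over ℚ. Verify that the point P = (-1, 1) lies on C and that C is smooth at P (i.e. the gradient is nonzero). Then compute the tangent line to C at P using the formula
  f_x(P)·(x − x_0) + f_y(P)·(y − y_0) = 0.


Tangent line at P: 4*x - 9*y + 13 = 0.

Step 1: f(-1, 1) = 0, so P lies on C.
Step 2: partial derivatives
  f_x(x, y) = -4*x + y**2 - 1, f_y(x, y) = 2*x*y - 6*y**2 - 1.
  f_x(P) = 4, f_y(P) = -9 (gradient nonzero, so P is smooth).
Step 3: tangent line at P: 4·(x − -1) + -9·(y − 1) = 0.
Expanding: 4*x - 9*y + 13 = 0.


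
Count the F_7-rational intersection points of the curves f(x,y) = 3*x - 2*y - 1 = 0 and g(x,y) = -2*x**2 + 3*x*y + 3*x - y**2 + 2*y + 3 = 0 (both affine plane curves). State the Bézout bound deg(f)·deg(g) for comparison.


Common zeros: {(0, 3), (4, 2)}; count = 2; Bézout bound = 2.

deg(f) = 1, deg(g) = 2, so Bézout bound = 2.
Scan x ∈ F_7. For each x, list the y ∈ F_7 with f(x, y) ≡ 0 and those with g(x, y) ≡ 0 (mod 7); the common zeros in that column are the intersection.
  x = 0: f ≡ 0 at y ∈ {3}; g ≡ 0 at y ∈ {3, 6}; common: {3}.
  x = 1: f ≡ 0 at y ∈ {1}; g ≡ 0 at y ∈ ∅; common: ∅.
  x = 2: f ≡ 0 at y ∈ {6}; g ≡ 0 at y ∈ ∅; common: ∅.
  x = 3: f ≡ 0 at y ∈ {4}; g ≡ 0 at y ∈ ∅; common: ∅.
  x = 4: f ≡ 0 at y ∈ {2}; g ≡ 0 at y ∈ {2, 5}; common: {2}.
  x = 5: f ≡ 0 at y ∈ {0}; g ≡ 0 at y ∈ {5}; common: ∅.
  x = 6: f ≡ 0 at y ∈ {5}; g ≡ 0 at y ∈ {3}; common: ∅.
Collecting: common zeros = {(0, 3), (4, 2)}, so the count is 2.
Comparison with the Bézout bound: 2 ≤ 2 = deg(f)·deg(g), as expected for curves with no common component (the bound is attained).


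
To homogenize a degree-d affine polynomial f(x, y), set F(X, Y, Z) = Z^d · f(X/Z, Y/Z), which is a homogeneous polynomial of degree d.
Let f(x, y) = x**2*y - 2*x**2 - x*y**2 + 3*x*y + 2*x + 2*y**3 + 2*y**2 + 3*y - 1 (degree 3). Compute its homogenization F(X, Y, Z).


F(X, Y, Z) = X**2*Y - 2*X**2*Z - X*Y**2 + 3*X*Y*Z + 2*X*Z**2 + 2*Y**3 + 2*Y**2*Z + 3*Y*Z**2 - Z**3

deg(f) = 3.
Substitute x = X/Z, y = Y/Z into f, then multiply by Z^3.
  monomial 1·x^2·y^1 ↦ 1·X^2·Y^1·Z^0.
  monomial -2·x^2·y^0 ↦ -2·X^2·Y^0·Z^1.
  monomial -1·x^1·y^2 ↦ -1·X^1·Y^2·Z^0.
  monomial 3·x^1·y^1 ↦ 3·X^1·Y^1·Z^1.
  monomial 2·x^1·y^0 ↦ 2·X^1·Y^0·Z^2.
  monomial 2·x^0·y^3 ↦ 2·X^0·Y^3·Z^0.
  monomial 2·x^0·y^2 ↦ 2·X^0·Y^2·Z^1.
  monomial 3·x^0·y^1 ↦ 3·X^0·Y^1·Z^2.
  monomial -1·x^0·y^0 ↦ -1·X^0·Y^0·Z^3.
Collecting: F(X, Y, Z) = X**2*Y - 2*X**2*Z - X*Y**2 + 3*X*Y*Z + 2*X*Z**2 + 2*Y**3 + 2*Y**2*Z + 3*Y*Z**2 - Z**3.


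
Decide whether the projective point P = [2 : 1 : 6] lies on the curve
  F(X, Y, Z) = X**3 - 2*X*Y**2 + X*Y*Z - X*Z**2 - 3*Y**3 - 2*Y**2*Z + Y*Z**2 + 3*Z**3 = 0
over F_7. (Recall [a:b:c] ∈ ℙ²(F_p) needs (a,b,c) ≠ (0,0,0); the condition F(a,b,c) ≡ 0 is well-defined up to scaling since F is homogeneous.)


F(2,1,6) ≡ 4 (mod 7); P is NOT on the curve.

Evaluate F(2, 1, 6) term-by-term (mod 7).
  X**3 ↦ 1·8·1·1 = 8
  -2*X*Y**2 ↦ -2·2·1·1 = -4
  X*Y*Z ↦ 1·2·1·6 = 12
  -X*Z**2 ↦ -1·2·1·36 = -72
  -3*Y**3 ↦ -3·1·1·1 = -3
  -2*Y**2*Z ↦ -2·1·1·6 = -12
  Y*Z**2 ↦ 1·1·1·36 = 36
  3*Z**3 ↦ 3·1·1·216 = 648
Sum: F(2, 1, 6) = (8) + (-4) + (12) + (-72) + (-3) + (-12) + (36) + (648) = 613.
Reducing mod 7: 613 ≡ 4 (mod 7).
Since F(a, b, c) ≡ 4 ≠ 0 (mod 7), P does NOT lie on the curve.


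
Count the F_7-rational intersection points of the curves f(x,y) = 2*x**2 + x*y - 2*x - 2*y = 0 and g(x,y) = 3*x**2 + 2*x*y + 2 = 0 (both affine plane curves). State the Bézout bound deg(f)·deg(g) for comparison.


Common zeros: {(6, 6)}; count = 1; Bézout bound = 4.

deg(f) = 2, deg(g) = 2, so Bézout bound = 4.
Scan x ∈ F_7. For each x, list the y ∈ F_7 with f(x, y) ≡ 0 and those with g(x, y) ≡ 0 (mod 7); the common zeros in that column are the intersection.
  x = 0: f ≡ 0 at y ∈ {0}; g ≡ 0 at y ∈ ∅; common: ∅.
  x = 1: f ≡ 0 at y ∈ {0}; g ≡ 0 at y ∈ {1}; common: ∅.
  x = 2: f ≡ 0 at y ∈ ∅; g ≡ 0 at y ∈ {0}; common: ∅.
  x = 3: f ≡ 0 at y ∈ {2}; g ≡ 0 at y ∈ {1}; common: ∅.
  x = 4: f ≡ 0 at y ∈ {2}; g ≡ 0 at y ∈ {6}; common: ∅.
  x = 5: f ≡ 0 at y ∈ {3}; g ≡ 0 at y ∈ {0}; common: ∅.
  x = 6: f ≡ 0 at y ∈ {6}; g ≡ 0 at y ∈ {6}; common: {6}.
Collecting: common zeros = {(6, 6)}, so the count is 1.
Comparison with the Bézout bound: 1 ≤ 4 = deg(f)·deg(g), as expected for curves with no common component (the affine F_7-count falls short of the bound because intersections may lie at infinity, over extension fields, or carry multiplicity).


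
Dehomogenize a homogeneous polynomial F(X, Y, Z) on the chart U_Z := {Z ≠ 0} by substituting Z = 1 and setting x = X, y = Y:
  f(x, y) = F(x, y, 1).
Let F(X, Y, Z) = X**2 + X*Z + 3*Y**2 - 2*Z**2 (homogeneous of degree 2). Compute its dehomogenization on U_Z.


f(x, y) = x**2 + x + 3*y**2 - 2

On U_Z we set Z = 1. Each monomial c·X^i·Y^j·Z^k in F becomes c·x^i·y^j·1^k = c·x^i·y^j.
Substituting Z = 1: F(X, Y, 1) = x**2 + x + 3*y**2 - 2.
Note: deg(f) ≤ deg(F) = 2; strict inequality happens when F is divisible by Z (lost terms).


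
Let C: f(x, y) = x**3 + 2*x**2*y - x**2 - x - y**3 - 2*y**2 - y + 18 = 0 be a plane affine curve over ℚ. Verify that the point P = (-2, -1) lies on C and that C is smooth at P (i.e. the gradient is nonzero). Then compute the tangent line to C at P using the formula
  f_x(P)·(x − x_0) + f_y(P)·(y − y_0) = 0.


Tangent line at P: 23*x + 8*y + 54 = 0.

Step 1: f(-2, -1) = 0, so P lies on C.
Step 2: partial derivatives
  f_x(x, y) = 3*x**2 + 4*x*y - 2*x - 1, f_y(x, y) = 2*x**2 - 3*y**2 - 4*y - 1.
  f_x(P) = 23, f_y(P) = 8 (gradient nonzero, so P is smooth).
Step 3: tangent line at P: 23·(x − -2) + 8·(y − -1) = 0.
Expanding: 23*x + 8*y + 54 = 0.


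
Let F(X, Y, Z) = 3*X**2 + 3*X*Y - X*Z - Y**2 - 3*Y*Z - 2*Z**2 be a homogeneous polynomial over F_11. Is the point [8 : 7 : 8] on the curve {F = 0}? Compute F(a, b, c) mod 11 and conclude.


F(8,7,8) ≡ 6 (mod 11); P is NOT on the curve.

Evaluate F(8, 7, 8) term-by-term (mod 11).
  3*X**2 ↦ 3·64·1·1 = 192
  3*X*Y ↦ 3·8·7·1 = 168
  -X*Z ↦ -1·8·1·8 = -64
  -Y**2 ↦ -1·1·49·1 = -49
  -3*Y*Z ↦ -3·1·7·8 = -168
  -2*Z**2 ↦ -2·1·1·64 = -128
Sum: F(8, 7, 8) = (192) + (168) + (-64) + (-49) + (-168) + (-128) = -49.
Reducing mod 11: -49 ≡ 6 (mod 11).
Since F(a, b, c) ≡ 6 ≠ 0 (mod 11), P does NOT lie on the curve.


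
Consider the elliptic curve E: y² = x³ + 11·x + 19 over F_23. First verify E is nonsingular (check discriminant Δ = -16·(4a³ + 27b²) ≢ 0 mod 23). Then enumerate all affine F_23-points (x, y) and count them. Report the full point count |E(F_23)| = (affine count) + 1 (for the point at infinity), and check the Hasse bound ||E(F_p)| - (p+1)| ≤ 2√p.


Affine points = {(1, 10), (1, 13), (2, 7), (2, 16), (4, 9), (4, 14), (6, 5), (6, 18), (7, 5), (7, 18), (10, 5), (10, 18), (12, 4), (12, 19), (13, 6), (13, 17), (16, 6), (16, 17), (17, 6), (17, 17), (18, 0), (19, 7), (19, 16), (21, 9), (21, 14)}; affine count = 25; |E(F_23)| = 26.

Discriminant check: Δ ∝ 4a³ + 27b² = 4·11³ + 27·19² = 4·1331 + 27·361 ≡ 6 (mod 23). Nonzero ⇒ E is nonsingular.
For each x ∈ F_23, compute rhs = x³ + 11·x + 19 mod 23, then count y ∈ F_23 with y² ≡ rhs.
  x = 0: rhs = 19, matching y values: none (0 points).
  x = 1: rhs = 8, matching y values: 10, 13 (2 points).
  x = 2: rhs = 3, matching y values: 7, 16 (2 points).
  x = 3: rhs = 10, matching y values: none (0 points).
  x = 4: rhs = 12, matching y values: 9, 14 (2 points).
  x = 5: rhs = 15, matching y values: none (0 points).
  x = 6: rhs = 2, matching y values: 5, 18 (2 points).
  x = 7: rhs = 2, matching y values: 5, 18 (2 points).
  x = 8: rhs = 21, matching y values: none (0 points).
  x = 9: rhs = 19, matching y values: none (0 points).
  x = 10: rhs = 2, matching y values: 5, 18 (2 points).
  x = 11: rhs = 22, matching y values: none (0 points).
  x = 12: rhs = 16, matching y values: 4, 19 (2 points).
  x = 13: rhs = 13, matching y values: 6, 17 (2 points).
  x = 14: rhs = 19, matching y values: none (0 points).
  x = 15: rhs = 17, matching y values: none (0 points).
  x = 16: rhs = 13, matching y values: 6, 17 (2 points).
  x = 17: rhs = 13, matching y values: 6, 17 (2 points).
  x = 18: rhs = 0, matching y values: 0 (1 points).
  x = 19: rhs = 3, matching y values: 7, 16 (2 points).
  x = 20: rhs = 5, matching y values: none (0 points).
  x = 21: rhs = 12, matching y values: 9, 14 (2 points).
  x = 22: rhs = 7, matching y values: none (0 points).
Total affine count: 25.
Full point count |E(F_23)| = 25 + 1 = 26.
Hasse bound: |26 − (23+1)| = |2| = 2 ≤ 2√23 ≈ 9.5917 ✓.


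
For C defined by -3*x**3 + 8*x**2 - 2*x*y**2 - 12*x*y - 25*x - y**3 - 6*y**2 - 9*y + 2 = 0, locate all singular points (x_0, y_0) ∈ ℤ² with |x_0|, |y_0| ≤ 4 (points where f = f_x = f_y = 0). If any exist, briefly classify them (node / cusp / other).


Singular points: {(1, -3)}; classification: node.

Compute partial derivatives:
  f_x = -9*x**2 + 16*x - 2*y**2 - 12*y - 25.
  f_y = -4*x*y - 12*x - 3*y**2 - 12*y - 9.
Scan x_0 ∈ {−4, ..., 4}. For each x_0, f_y(x_0, y) is a polynomial in y; find its integer roots y ∈ {−4, ..., 4}, then test f_x and f at those candidates.
  x = -4: f_y(-4, y) = -3*y**2 + 4*y + 39; vanishes at y ∈ {-3}. (-4, -3): f_x = -215 ≠ 0.
  x = -3: f_y(-3, y) = 27 - 3*y**2; vanishes at y ∈ {-3, 3}. (-3, -3): f_x = -136 ≠ 0; (-3, 3): f_x = -208 ≠ 0.
  x = -2: f_y(-2, y) = -3*y**2 - 4*y + 15; vanishes at y ∈ {-3}. (-2, -3): f_x = -75 ≠ 0.
  x = -1: f_y(-1, y) = -3*y**2 - 8*y + 3; vanishes at y ∈ {-3}. (-1, -3): f_x = -32 ≠ 0.
  x = 0: f_y(0, y) = -3*y**2 - 12*y - 9; vanishes at y ∈ {-3, -1}. (0, -3): f_x = -7 ≠ 0; (0, -1): f_x = -15 ≠ 0.
  x = 1: f_y(1, y) = -3*y**2 - 16*y - 21; vanishes at y ∈ {-3}. (1, -3): f_x = 0, f = 0 — SINGULAR.
  x = 2: f_y(2, y) = -3*y**2 - 20*y - 33; vanishes at y ∈ {-3}. (2, -3): f_x = -11 ≠ 0.
  x = 3: f_y(3, y) = -3*y**2 - 24*y - 45; vanishes at y ∈ {-3}. (3, -3): f_x = -40 ≠ 0.
  x = 4: f_y(4, y) = -3*y**2 - 28*y - 57; vanishes at y ∈ {-3}. (4, -3): f_x = -87 ≠ 0.
Only singular point on the grid: (1, -3).
Classify: substitute x = 1 + u, y = -3 + v and expand: f = -3*u**3 - u**2 - 2*u*v**2 - v**3 + v**2.
No constant or linear terms (consistent with a singular point). Quadratic part: -u**2 + v**2. Cubic part: -3*u**3 - 2*u*v**2 - v**3.
The quadratic part v**2 - u**2 = (v − u)(v + u) splits into two distinct linear factors, so there are two distinct tangent lines y − -3 = ±(x − 1) — this is a node (ordinary double point).
Classification: node.


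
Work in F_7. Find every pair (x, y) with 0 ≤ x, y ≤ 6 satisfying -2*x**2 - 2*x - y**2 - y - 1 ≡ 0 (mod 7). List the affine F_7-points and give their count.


Affine F_7-points: {(0, 2), (0, 4), (1, 1), (1, 5), (5, 1), (5, 5), (6, 2), (6, 4)}; count = 8.

For each of the 49 pairs (x, y) ∈ F_7², evaluate f(x, y) mod 7. Record the zeros.
  x = 0: [0↦6, 1↦4, 2↦0, 3↦1, 4↦0, 5↦4, 6↦6]  zeros at y ∈ {2, 4}
  x = 1: [0↦2, 1↦0, 2↦3, 3↦4, 4↦3, 5↦0, 6↦2]  zeros at y ∈ {1, 5}
  x = 2: [0↦1, 1↦6, 2↦2, 3↦3, 4↦2, 5↦6, 6↦1]  zeros at y ∈ ∅
  x = 3: [0↦3, 1↦1, 2↦4, 3↦5, 4↦4, 5↦1, 6↦3]  zeros at y ∈ ∅
  x = 4: [0↦1, 1↦6, 2↦2, 3↦3, 4↦2, 5↦6, 6↦1]  zeros at y ∈ ∅
  x = 5: [0↦2, 1↦0, 2↦3, 3↦4, 4↦3, 5↦0, 6↦2]  zeros at y ∈ {1, 5}
  x = 6: [0↦6, 1↦4, 2↦0, 3↦1, 4↦0, 5↦4, 6↦6]  zeros at y ∈ {2, 4}
Collecting zeros: affine points = {(0, 2), (0, 4), (1, 1), (1, 5), (5, 1), (5, 5), (6, 2), (6, 4)}.
Total count |C(F_7)_aff| = 8.


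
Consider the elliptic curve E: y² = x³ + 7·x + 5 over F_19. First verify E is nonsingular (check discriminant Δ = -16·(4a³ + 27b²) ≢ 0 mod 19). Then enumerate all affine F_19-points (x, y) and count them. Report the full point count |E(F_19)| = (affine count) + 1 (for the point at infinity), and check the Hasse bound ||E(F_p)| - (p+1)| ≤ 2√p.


Affine points = {(0, 9), (0, 10), (6, 4), (6, 15), (7, 6), (7, 13), (10, 7), (10, 12), (11, 8), (11, 11), (14, 4), (14, 15), (18, 4), (18, 15)}; affine count = 14; |E(F_19)| = 15.

Discriminant check: Δ ∝ 4a³ + 27b² = 4·7³ + 27·5² = 4·343 + 27·25 ≡ 14 (mod 19). Nonzero ⇒ E is nonsingular.
For each x ∈ F_19, compute rhs = x³ + 7·x + 5 mod 19, then count y ∈ F_19 with y² ≡ rhs.
  x = 0: rhs = 5, matching y values: 9, 10 (2 points).
  x = 1: rhs = 13, matching y values: none (0 points).
  x = 2: rhs = 8, matching y values: none (0 points).
  x = 3: rhs = 15, matching y values: none (0 points).
  x = 4: rhs = 2, matching y values: none (0 points).
  x = 5: rhs = 13, matching y values: none (0 points).
  x = 6: rhs = 16, matching y values: 4, 15 (2 points).
  x = 7: rhs = 17, matching y values: 6, 13 (2 points).
  x = 8: rhs = 3, matching y values: none (0 points).
  x = 9: rhs = 18, matching y values: none (0 points).
  x = 10: rhs = 11, matching y values: 7, 12 (2 points).
  x = 11: rhs = 7, matching y values: 8, 11 (2 points).
  x = 12: rhs = 12, matching y values: none (0 points).
  x = 13: rhs = 13, matching y values: none (0 points).
  x = 14: rhs = 16, matching y values: 4, 15 (2 points).
  x = 15: rhs = 8, matching y values: none (0 points).
  x = 16: rhs = 14, matching y values: none (0 points).
  x = 17: rhs = 2, matching y values: none (0 points).
  x = 18: rhs = 16, matching y values: 4, 15 (2 points).
Total affine count: 14.
Full point count |E(F_19)| = 14 + 1 = 15.
Hasse bound: |15 − (19+1)| = |-5| = 5 ≤ 2√19 ≈ 8.7178 ✓.
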